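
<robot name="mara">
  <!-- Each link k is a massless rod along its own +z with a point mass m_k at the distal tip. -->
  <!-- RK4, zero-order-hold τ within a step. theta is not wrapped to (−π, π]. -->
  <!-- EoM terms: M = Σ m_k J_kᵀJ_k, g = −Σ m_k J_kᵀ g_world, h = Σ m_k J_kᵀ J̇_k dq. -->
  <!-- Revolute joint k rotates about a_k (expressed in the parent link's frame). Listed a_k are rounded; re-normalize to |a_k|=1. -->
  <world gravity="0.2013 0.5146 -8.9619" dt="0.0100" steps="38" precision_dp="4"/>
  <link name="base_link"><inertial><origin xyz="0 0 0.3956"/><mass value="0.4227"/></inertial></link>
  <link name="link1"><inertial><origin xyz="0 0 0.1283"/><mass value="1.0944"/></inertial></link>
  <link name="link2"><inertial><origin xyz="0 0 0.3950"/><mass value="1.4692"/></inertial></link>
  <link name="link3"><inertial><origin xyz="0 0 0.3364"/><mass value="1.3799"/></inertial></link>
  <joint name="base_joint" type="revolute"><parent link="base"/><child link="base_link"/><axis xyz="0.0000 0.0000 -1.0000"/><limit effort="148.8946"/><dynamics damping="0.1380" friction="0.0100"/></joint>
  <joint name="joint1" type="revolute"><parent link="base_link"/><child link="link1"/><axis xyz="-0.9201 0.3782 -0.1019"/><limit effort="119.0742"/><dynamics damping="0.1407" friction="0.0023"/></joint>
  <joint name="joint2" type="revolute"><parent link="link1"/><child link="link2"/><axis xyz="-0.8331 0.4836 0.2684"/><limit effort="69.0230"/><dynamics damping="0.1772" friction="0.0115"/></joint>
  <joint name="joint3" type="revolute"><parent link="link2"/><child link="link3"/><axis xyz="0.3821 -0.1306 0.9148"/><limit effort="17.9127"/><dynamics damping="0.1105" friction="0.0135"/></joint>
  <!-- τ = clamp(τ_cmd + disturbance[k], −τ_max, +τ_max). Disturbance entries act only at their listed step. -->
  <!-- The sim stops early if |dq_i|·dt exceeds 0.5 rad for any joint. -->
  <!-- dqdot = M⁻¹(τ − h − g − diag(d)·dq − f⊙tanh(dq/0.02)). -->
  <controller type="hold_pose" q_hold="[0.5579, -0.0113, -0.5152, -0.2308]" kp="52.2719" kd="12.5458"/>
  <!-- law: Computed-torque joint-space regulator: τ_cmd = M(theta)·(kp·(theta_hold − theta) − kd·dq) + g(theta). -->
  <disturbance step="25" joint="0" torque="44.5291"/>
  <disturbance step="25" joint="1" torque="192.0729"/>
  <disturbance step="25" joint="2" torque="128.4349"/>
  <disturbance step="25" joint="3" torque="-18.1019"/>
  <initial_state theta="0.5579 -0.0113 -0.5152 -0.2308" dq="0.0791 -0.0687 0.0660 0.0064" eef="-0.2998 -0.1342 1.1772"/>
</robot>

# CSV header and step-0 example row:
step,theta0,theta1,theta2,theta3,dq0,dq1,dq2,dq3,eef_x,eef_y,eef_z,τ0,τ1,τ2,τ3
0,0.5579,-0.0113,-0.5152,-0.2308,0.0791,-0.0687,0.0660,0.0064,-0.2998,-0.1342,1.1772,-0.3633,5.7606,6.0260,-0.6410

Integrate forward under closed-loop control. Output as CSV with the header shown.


step,theta0,theta1,theta2,theta3,dq0,dq1,dq2,dq3,eef_x,eef_y,eef_z,τ0,τ1,τ2,τ3
1,0.5586,-0.0119,-0.5147,-0.2308,0.0556,-0.0431,0.0353,-0.0060,-0.2999,-0.1342,1.1772,-0.3543,5.7448,6.0115,-0.6388
2,0.5590,-0.0122,-0.5145,-0.2309,0.0386,-0.0257,0.0161,-0.0065,-0.3000,-0.1342,1.1772,-0.3464,5.7296,5.9975,-0.6373
3,0.5594,-0.0124,-0.5144,-0.2310,0.0270,-0.0146,0.0049,-0.0043,-0.3001,-0.1342,1.1771,-0.3394,5.7151,5.9837,-0.6358
4,0.5596,-0.0125,-0.5143,-0.2310,0.0193,-0.0083,-0.0008,-0.0020,-0.3002,-0.1341,1.1771,-0.3332,5.7015,5.9701,-0.6341
5,0.5598,-0.0126,-0.5144,-0.2310,0.0141,-0.0046,-0.0033,-0.0006,-0.3003,-0.1341,1.1771,-0.3277,5.6888,5.9570,-0.6324
6,0.5599,-0.0126,-0.5144,-0.2310,0.0104,-0.0026,-0.0042,0.0001,-0.3003,-0.1341,1.1771,-0.3229,5.6768,5.9447,-0.6306
7,0.5600,-0.0126,-0.5144,-0.2310,0.0077,-0.0014,-0.0043,0.0005,-0.3004,-0.1341,1.1770,-0.3186,5.6656,5.9331,-0.6290
8,0.5600,-0.0126,-0.5145,-0.2310,0.0055,-0.0007,-0.0039,0.0006,-0.3004,-0.1341,1.1770,-0.3148,5.6551,5.9224,-0.6274
9,0.5601,-0.0126,-0.5145,-0.2310,0.0038,-0.0002,-0.0034,0.0007,-0.3005,-0.1341,1.1770,-0.3115,5.6453,5.9124,-0.6259
10,0.5601,-0.0126,-0.5146,-0.2310,0.0024,0.0001,-0.0028,0.0006,-0.3005,-0.1341,1.1770,-0.3086,5.6362,5.9031,-0.6246
11,0.5601,-0.0126,-0.5146,-0.2310,0.0013,0.0003,-0.0022,0.0006,-0.3005,-0.1341,1.1770,-0.3059,5.6277,5.8946,-0.6233
12,0.5601,-0.0126,-0.5146,-0.2310,0.0003,0.0005,-0.0017,0.0005,-0.3005,-0.1341,1.1770,-0.3036,5.6198,5.8868,-0.6221
13,0.5601,-0.0126,-0.5146,-0.2310,-0.0006,0.0006,-0.0012,0.0004,-0.3005,-0.1341,1.1770,-0.3016,5.6125,5.8795,-0.6211
14,0.5601,-0.0126,-0.5146,-0.2310,-0.0013,0.0008,-0.0008,0.0004,-0.3005,-0.1341,1.1770,-0.2997,5.6057,5.8729,-0.6201
15,0.5601,-0.0126,-0.5146,-0.2310,-0.0019,0.0009,-0.0004,0.0003,-0.3005,-0.1341,1.1770,-0.2981,5.5994,5.8667,-0.6192
16,0.5601,-0.0126,-0.5146,-0.2309,-0.0024,0.0010,-0.0001,0.0003,-0.3005,-0.1341,1.1770,-0.2967,5.5936,5.8611,-0.6183
17,0.5601,-0.0126,-0.5146,-0.2309,-0.0028,0.0011,0.0002,0.0002,-0.3005,-0.1341,1.1770,-0.2954,5.5883,5.8560,-0.6176
18,0.5600,-0.0126,-0.5146,-0.2309,-0.0031,0.0011,0.0004,0.0002,-0.3005,-0.1341,1.1770,-0.2943,5.5834,5.8513,-0.6169
19,0.5600,-0.0126,-0.5146,-0.2309,-0.0034,0.0012,0.0006,0.0002,-0.3005,-0.1341,1.1770,-0.2933,5.5789,5.8470,-0.6163
20,0.5600,-0.0126,-0.5146,-0.2309,-0.0036,0.0013,0.0007,0.0001,-0.3005,-0.1341,1.1770,-0.2924,5.5747,5.8431,-0.6157
21,0.5599,-0.0125,-0.5146,-0.2309,-0.0038,0.0013,0.0009,0.0001,-0.3004,-0.1341,1.1770,-0.2917,5.5709,5.8395,-0.6152
22,0.5599,-0.0125,-0.5146,-0.2309,-0.0040,0.0014,0.0010,0.0001,-0.3004,-0.1341,1.1770,-0.2910,5.5674,5.8362,-0.6147
23,0.5598,-0.0125,-0.5146,-0.2309,-0.0041,0.0014,0.0010,0.0001,-0.3004,-0.1341,1.1770,-0.2904,5.5643,5.8333,-0.6143
24,0.5598,-0.0125,-0.5146,-0.2309,-0.0041,0.0014,0.0011,0.0001,-0.3004,-0.1341,1.1770,-0.2898,5.5614,5.8306,-0.6139
25,0.5598,-0.0125,-0.5146,-0.2309,-0.0042,0.0014,0.0011,0.0001,-0.3004,-0.1341,1.1770,44.2398,119.0742,69.0230,-17.9127
26,0.5620,0.0015,-0.5381,-0.3033,0.7578,2.5705,-4.3585,-14.0739,-0.2972,-0.1292,1.1780,-5.9897,-9.0140,-2.2647,1.4466
27,0.5740,0.0213,-0.5713,-0.4198,1.4869,1.4950,-2.4560,-9.4173,-0.2916,-0.1206,1.1796,-5.4254,-7.6536,-1.4417,0.9443
28,0.5899,0.0331,-0.5902,-0.4981,1.6378,0.9221,-1.4096,-6.3546,-0.2873,-0.1136,1.1808,-4.8861,-6.3363,-0.6622,0.5981
29,0.6060,0.0406,-0.6011,-0.5508,1.5477,0.6000,-0.8109,-4.2700,-0.2840,-0.1077,1.1819,-4.3929,-5.1305,0.0409,0.3589
30,0.6207,0.0455,-0.6073,-0.5861,1.3652,0.4092,-0.4576,-2.8186,-0.2816,-0.1028,1.1829,-3.9495,-4.0521,0.6609,0.1927
31,0.6333,0.0490,-0.6107,-0.6090,1.1571,0.2896,-0.2435,-1.7929,-0.2797,-0.0987,1.1837,-3.5531,-3.0952,1.2038,0.0759
32,0.6439,0.0514,-0.6124,-0.6231,0.9530,0.2097,-0.1108,-1.0612,-0.2783,-0.0953,1.1844,-3.1993,-2.2461,1.6796,-0.0072
33,0.6525,0.0532,-0.6131,-0.6310,0.7653,0.1528,-0.0267,-0.5367,-0.2773,-0.0924,1.1850,-2.8833,-1.4898,2.0988,-0.0675
34,0.6593,0.0546,-0.6131,-0.6345,0.5952,0.1136,0.0221,-0.1629,-0.2766,-0.0900,1.1854,-2.6006,-0.8126,2.4726,-0.1124
35,0.6645,0.0556,-0.6127,-0.6347,0.4449,0.0856,0.0476,0.0939,-0.2761,-0.0881,1.1858,-2.3474,-0.2026,2.8086,-0.1461
36,0.6683,0.0563,-0.6122,-0.6330,0.3181,0.0624,0.0591,0.2493,-0.2758,-0.0866,1.1861,-2.1200,0.3506,3.1124,-0.1707
37,0.6710,0.0568,-0.6116,-0.6299,0.2096,0.0406,0.0672,0.3590,-0.2757,-0.0855,1.1864,-1.9152,0.8550,3.3890,-0.1913
38,0.6726,0.0571,-0.6109,-0.6260,0.1171,0.0202,0.0733,0.4353,-0.2757,-0.0847,1.1865,,,,


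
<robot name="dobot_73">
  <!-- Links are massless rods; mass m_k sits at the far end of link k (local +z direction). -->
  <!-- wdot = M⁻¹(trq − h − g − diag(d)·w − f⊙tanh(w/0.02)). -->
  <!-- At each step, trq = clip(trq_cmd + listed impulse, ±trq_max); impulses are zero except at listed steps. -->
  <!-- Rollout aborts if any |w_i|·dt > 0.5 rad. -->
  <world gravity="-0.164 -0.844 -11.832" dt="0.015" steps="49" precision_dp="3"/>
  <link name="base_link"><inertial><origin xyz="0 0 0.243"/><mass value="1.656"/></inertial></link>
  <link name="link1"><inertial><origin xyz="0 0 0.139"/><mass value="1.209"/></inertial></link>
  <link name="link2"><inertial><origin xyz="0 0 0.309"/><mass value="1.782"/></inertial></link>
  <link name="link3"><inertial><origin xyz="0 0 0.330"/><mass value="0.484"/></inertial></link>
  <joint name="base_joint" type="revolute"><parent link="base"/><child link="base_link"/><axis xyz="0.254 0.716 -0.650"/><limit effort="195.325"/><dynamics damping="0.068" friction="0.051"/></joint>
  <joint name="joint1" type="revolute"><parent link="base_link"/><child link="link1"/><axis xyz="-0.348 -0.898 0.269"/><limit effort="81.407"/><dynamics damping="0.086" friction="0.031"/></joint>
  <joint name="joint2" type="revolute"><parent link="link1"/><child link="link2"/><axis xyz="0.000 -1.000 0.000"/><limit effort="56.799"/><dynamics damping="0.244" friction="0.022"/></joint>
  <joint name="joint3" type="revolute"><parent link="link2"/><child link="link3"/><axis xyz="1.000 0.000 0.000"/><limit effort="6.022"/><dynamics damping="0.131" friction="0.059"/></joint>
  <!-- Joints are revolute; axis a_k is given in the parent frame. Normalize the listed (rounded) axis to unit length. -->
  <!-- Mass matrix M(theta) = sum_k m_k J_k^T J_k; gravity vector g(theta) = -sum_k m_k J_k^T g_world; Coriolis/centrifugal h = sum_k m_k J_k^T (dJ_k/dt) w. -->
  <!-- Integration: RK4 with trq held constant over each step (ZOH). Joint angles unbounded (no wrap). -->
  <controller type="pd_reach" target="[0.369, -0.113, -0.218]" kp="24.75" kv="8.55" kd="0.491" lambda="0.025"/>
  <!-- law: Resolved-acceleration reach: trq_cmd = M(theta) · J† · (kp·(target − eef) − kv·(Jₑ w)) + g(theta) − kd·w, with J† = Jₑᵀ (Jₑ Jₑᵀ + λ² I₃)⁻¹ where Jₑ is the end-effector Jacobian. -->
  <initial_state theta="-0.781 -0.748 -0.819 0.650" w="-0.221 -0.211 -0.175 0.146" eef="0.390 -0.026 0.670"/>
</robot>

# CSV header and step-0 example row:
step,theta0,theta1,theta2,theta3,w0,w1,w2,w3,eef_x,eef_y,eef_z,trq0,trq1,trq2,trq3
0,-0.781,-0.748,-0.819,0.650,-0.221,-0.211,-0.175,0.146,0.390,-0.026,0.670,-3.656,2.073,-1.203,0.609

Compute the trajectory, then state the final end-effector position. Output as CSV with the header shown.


step,theta0,theta1,theta2,theta3,w0,w1,w2,w3,eef_x,eef_y,eef_z,trq0,trq1,trq2,trq3
1,-0.788,-0.753,-0.825,0.657,-0.675,-0.461,-0.670,0.809,0.390,-0.026,0.666,-2.766,2.904,0.196,0.124
2,-0.801,-0.762,-0.838,0.672,-1.064,-0.750,-1.002,1.201,0.391,-0.026,0.657,-1.803,3.548,1.326,-0.162
3,-0.819,-0.775,-0.855,0.692,-1.361,-0.982,-1.273,1.420,0.391,-0.025,0.646,-0.863,4.046,2.299,-0.324
4,-0.841,-0.791,-0.876,0.714,-1.576,-1.156,-1.498,1.517,0.392,-0.025,0.632,0.002,4.455,3.155,-0.401
5,-0.866,-0.809,-0.900,0.737,-1.726,-1.287,-1.685,1.528,0.393,-0.023,0.616,0.762,4.814,3.917,-0.422
6,-0.892,-0.829,-0.926,0.760,-1.823,-1.385,-1.836,1.478,0.393,-0.022,0.599,1.404,5.152,4.604,-0.404
7,-0.920,-0.851,-0.955,0.781,-1.879,-1.458,-1.956,1.387,0.394,-0.019,0.581,1.927,5.484,5.228,-0.361
8,-0.948,-0.873,-0.985,0.801,-1.903,-1.513,-2.048,1.269,0.395,-0.017,0.561,2.336,5.820,5.800,-0.303
9,-0.977,-0.896,-1.016,0.819,-1.902,-1.554,-2.116,1.136,0.396,-0.015,0.541,2.641,6.164,6.327,-0.234
10,-1.005,-0.919,-1.048,0.835,-1.882,-1.585,-2.162,0.994,0.398,-0.012,0.520,2.855,6.516,6.815,-0.161
11,-1.033,-0.943,-1.081,0.849,-1.847,-1.608,-2.189,0.850,0.399,-0.010,0.499,2.992,6.875,7.267,-0.085
12,-1.061,-0.967,-1.114,0.861,-1.801,-1.624,-2.200,0.708,0.400,-0.008,0.477,3.065,7.238,7.686,-0.009
13,-1.087,-0.992,-1.147,0.870,-1.746,-1.635,-2.197,0.569,0.401,-0.006,0.455,3.086,7.600,8.075,0.067
14,-1.113,-1.016,-1.180,0.878,-1.684,-1.641,-2.180,0.437,0.402,-0.004,0.433,3.068,7.959,8.434,0.141
15,-1.138,-1.041,-1.212,0.884,-1.618,-1.643,-2.153,0.312,0.403,-0.003,0.410,3.019,8.310,8.765,0.212
16,-1.161,-1.065,-1.244,0.887,-1.547,-1.641,-2.115,0.196,0.404,-0.002,0.388,2.950,8.650,9.067,0.281
17,-1.184,-1.090,-1.276,0.890,-1.473,-1.634,-2.069,0.088,0.405,-0.002,0.365,2.865,8.974,9.342,0.346
18,-1.205,-1.114,-1.306,0.890,-1.397,-1.624,-2.016,-0.006,0.406,-0.002,0.343,2.772,9.282,9.591,0.404
19,-1.226,-1.139,-1.336,0.890,-1.318,-1.606,-1.961,-0.065,0.406,-0.003,0.321,2.676,9.568,9.815,0.434
20,-1.245,-1.162,-1.365,0.888,-1.238,-1.588,-1.897,-0.123,0.407,-0.004,0.299,2.578,9.833,10.008,0.467
21,-1.263,-1.186,-1.393,0.886,-1.158,-1.569,-1.826,-0.179,0.407,-0.006,0.278,2.481,10.076,10.174,0.502
22,-1.280,-1.209,-1.420,0.883,-1.075,-1.547,-1.750,-0.232,0.406,-0.008,0.256,2.386,10.296,10.314,0.537
23,-1.295,-1.232,-1.446,0.879,-0.992,-1.522,-1.671,-0.279,0.406,-0.011,0.235,2.294,10.493,10.428,0.572
24,-1.309,-1.255,-1.470,0.875,-0.908,-1.495,-1.588,-0.322,0.405,-0.014,0.215,2.206,10.668,10.518,0.605
25,-1.322,-1.277,-1.493,0.869,-0.823,-1.465,-1.503,-0.358,0.404,-0.017,0.195,2.122,10.820,10.585,0.636
26,-1.334,-1.299,-1.515,0.864,-0.738,-1.433,-1.415,-0.388,0.402,-0.021,0.176,2.042,10.951,10.630,0.663
27,-1.344,-1.320,-1.536,0.858,-0.652,-1.399,-1.326,-0.413,0.401,-0.025,0.157,1.967,11.060,10.653,0.688
28,-1.354,-1.341,-1.555,0.852,-0.567,-1.362,-1.236,-0.432,0.399,-0.029,0.139,1.895,11.151,10.657,0.709
29,-1.361,-1.361,-1.573,0.845,-0.482,-1.325,-1.146,-0.446,0.397,-0.034,0.121,1.827,11.223,10.642,0.727
30,-1.368,-1.380,-1.589,0.838,-0.399,-1.285,-1.055,-0.455,0.395,-0.038,0.104,1.761,11.278,10.610,0.742
31,-1.373,-1.399,-1.605,0.831,-0.316,-1.245,-0.966,-0.459,0.392,-0.043,0.088,1.699,11.317,10.562,0.754
32,-1.377,-1.418,-1.618,0.824,-0.235,-1.203,-0.877,-0.460,0.390,-0.048,0.072,1.638,11.342,10.499,0.763
33,-1.380,-1.435,-1.631,0.818,-0.156,-1.160,-0.790,-0.458,0.387,-0.052,0.057,1.579,11.354,10.424,0.770
34,-1.382,-1.453,-1.642,0.811,-0.079,-1.117,-0.705,-0.452,0.384,-0.057,0.043,1.522,11.355,10.337,0.775
35,-1.383,-1.469,-1.652,0.804,-0.006,-1.073,-0.622,-0.445,0.381,-0.062,0.030,1.467,11.345,10.239,0.778
36,-1.382,-1.485,-1.661,0.797,0.053,-1.040,-0.535,-0.435,0.379,-0.066,0.017,1.418,11.326,10.122,0.779
37,-1.381,-1.500,-1.668,0.791,0.109,-1.003,-0.455,-0.424,0.376,-0.071,0.004,1.372,11.298,10.002,0.778
38,-1.379,-1.515,-1.675,0.785,0.164,-0.963,-0.381,-0.412,0.373,-0.075,-0.007,1.328,11.262,9.879,0.776
39,-1.376,-1.529,-1.680,0.779,0.216,-0.921,-0.312,-0.399,0.370,-0.079,-0.018,1.283,11.222,9.754,0.774
40,-1.373,-1.542,-1.684,0.773,0.265,-0.879,-0.248,-0.387,0.367,-0.083,-0.028,1.239,11.177,9.626,0.771
41,-1.368,-1.555,-1.687,0.767,0.311,-0.835,-0.188,-0.374,0.364,-0.087,-0.038,1.195,11.129,9.496,0.767
42,-1.363,-1.567,-1.690,0.762,0.354,-0.792,-0.133,-0.362,0.361,-0.091,-0.047,1.150,11.078,9.366,0.763
43,-1.358,-1.579,-1.691,0.756,0.393,-0.750,-0.081,-0.351,0.359,-0.095,-0.056,1.106,11.026,9.236,0.759
44,-1.352,-1.590,-1.692,0.751,0.428,-0.708,-0.034,-0.340,0.356,-0.098,-0.064,1.062,10.973,9.106,0.755
45,-1.345,-1.600,-1.692,0.746,0.461,-0.665,0.007,-0.329,0.353,-0.101,-0.072,1.019,10.920,8.981,0.750
46,-1.338,-1.610,-1.692,0.741,0.491,-0.618,0.040,-0.318,0.351,-0.104,-0.079,0.979,10.866,8.866,0.745
47,-1.330,-1.619,-1.691,0.736,0.518,-0.575,0.070,-0.309,0.349,-0.107,-0.085,0.938,10.814,8.751,0.740
48,-1.322,-1.627,-1.690,0.732,0.541,-0.534,0.100,-0.300,0.347,-0.110,-0.092,0.897,10.764,8.636,0.736
49,-1.314,-1.635,-1.688,0.727,0.560,-0.496,0.127,-0.293,0.345,-0.112,-0.097,,,,
# final eef position (m): 0.345 -0.112 -0.097


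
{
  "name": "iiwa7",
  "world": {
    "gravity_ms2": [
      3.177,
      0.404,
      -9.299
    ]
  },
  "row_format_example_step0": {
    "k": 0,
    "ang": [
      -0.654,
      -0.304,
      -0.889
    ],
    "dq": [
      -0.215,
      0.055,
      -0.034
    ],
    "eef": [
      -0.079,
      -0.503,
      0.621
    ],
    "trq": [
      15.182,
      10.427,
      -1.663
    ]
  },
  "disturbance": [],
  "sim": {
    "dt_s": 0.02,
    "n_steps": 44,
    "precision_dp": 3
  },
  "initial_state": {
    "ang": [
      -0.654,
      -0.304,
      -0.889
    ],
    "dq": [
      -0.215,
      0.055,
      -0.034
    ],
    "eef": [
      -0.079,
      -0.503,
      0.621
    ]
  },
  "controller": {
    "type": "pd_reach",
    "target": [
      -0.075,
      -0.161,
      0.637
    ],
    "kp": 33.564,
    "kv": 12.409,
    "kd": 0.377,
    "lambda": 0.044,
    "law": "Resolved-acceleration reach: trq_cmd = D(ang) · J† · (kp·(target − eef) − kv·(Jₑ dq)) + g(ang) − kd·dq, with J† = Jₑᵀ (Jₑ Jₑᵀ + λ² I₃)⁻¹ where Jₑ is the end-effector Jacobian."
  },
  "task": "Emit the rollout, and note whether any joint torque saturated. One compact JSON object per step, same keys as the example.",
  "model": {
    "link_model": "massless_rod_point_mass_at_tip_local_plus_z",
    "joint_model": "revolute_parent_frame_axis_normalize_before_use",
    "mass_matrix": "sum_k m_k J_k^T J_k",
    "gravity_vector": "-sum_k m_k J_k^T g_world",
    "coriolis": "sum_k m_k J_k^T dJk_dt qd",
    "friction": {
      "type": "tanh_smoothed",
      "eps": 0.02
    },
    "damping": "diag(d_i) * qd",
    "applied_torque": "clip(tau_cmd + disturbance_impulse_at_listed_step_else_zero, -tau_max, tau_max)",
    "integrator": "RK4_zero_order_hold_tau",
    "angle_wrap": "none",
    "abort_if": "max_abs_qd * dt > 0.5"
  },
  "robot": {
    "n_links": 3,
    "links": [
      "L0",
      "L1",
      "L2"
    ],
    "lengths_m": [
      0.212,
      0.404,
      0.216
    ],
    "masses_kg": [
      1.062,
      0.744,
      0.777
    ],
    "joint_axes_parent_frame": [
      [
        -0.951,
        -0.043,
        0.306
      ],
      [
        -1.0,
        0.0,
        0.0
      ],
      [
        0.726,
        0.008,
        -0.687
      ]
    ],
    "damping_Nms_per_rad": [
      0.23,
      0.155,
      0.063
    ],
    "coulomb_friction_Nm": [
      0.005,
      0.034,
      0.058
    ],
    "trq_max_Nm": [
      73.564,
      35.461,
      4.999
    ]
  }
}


{"k":1,"ang":[-0.655,-0.305,-0.897],"dq":[0.082,-0.122,-0.766],"eef":[-0.079,-0.503,0.62],"trq":[13.008,9.006,-1.082]}
{"k":2,"ang":[-0.652,-0.307,-0.913],"dq":[0.215,-0.062,-0.822],"eef":[-0.08,-0.5,0.621],"trq":[11.281,7.779,-0.872]}
{"k":3,"ang":[-0.647,-0.307,-0.929],"dq":[0.305,0.001,-0.821],"eef":[-0.081,-0.495,0.624],"trq":[9.89,6.793,-0.723]}
{"k":4,"ang":[-0.64,-0.307,-0.946],"dq":[0.379,0.035,-0.817],"eef":[-0.081,-0.488,0.628],"trq":[8.779,6.024,-0.602]}
{"k":5,"ang":[-0.632,-0.306,-0.962],"dq":[0.418,0.079,-0.801],"eef":[-0.081,-0.481,0.632],"trq":[7.876,5.396,-0.507]}
{"k":6,"ang":[-0.624,-0.304,-0.978],"dq":[0.43,0.132,-0.784],"eef":[-0.08,-0.473,0.637],"trq":[7.133,4.878,-0.429]}
{"k":7,"ang":[-0.615,-0.3,-0.993],"dq":[0.421,0.186,-0.769],"eef":[-0.08,-0.464,0.642],"trq":[6.517,4.449,-0.363]}
{"k":8,"ang":[-0.607,-0.296,-1.008],"dq":[0.397,0.24,-0.756],"eef":[-0.08,-0.455,0.647],"trq":[6.005,4.093,-0.305]}
{"k":9,"ang":[-0.6,-0.291,-1.023],"dq":[0.362,0.296,-0.745],"eef":[-0.079,-0.446,0.652],"trq":[5.577,3.796,-0.256]}
{"k":10,"ang":[-0.593,-0.284,-1.038],"dq":[0.316,0.352,-0.737],"eef":[-0.079,-0.437,0.657],"trq":[5.218,3.546,-0.212]}
{"k":11,"ang":[-0.587,-0.277,-1.053],"dq":[0.263,0.409,-0.73],"eef":[-0.079,-0.428,0.662],"trq":[4.917,3.334,-0.173]}
{"k":12,"ang":[-0.582,-0.268,-1.067],"dq":[0.203,0.466,-0.725],"eef":[-0.079,-0.419,0.667],"trq":[4.667,3.154,-0.139]}
{"k":13,"ang":[-0.579,-0.258,-1.082],"dq":[0.14,0.522,-0.722],"eef":[-0.078,-0.41,0.671],"trq":[4.463,3.002,-0.107]}
{"k":14,"ang":[-0.577,-0.247,-1.096],"dq":[0.074,0.578,-0.719],"eef":[-0.078,-0.402,0.675],"trq":[4.3,2.874,-0.079]}
{"k":15,"ang":[-0.576,-0.235,-1.11],"dq":[0.009,0.63,-0.717],"eef":[-0.078,-0.394,0.679],"trq":[4.178,2.767,-0.053]}
{"k":16,"ang":[-0.576,-0.222,-1.125],"dq":[-0.052,0.675,-0.714],"eef":[-0.078,-0.386,0.682],"trq":[4.092,2.681,-0.03]}
{"k":17,"ang":[-0.578,-0.208,-1.139],"dq":[-0.11,0.715,-0.71],"eef":[-0.078,-0.378,0.685],"trq":[4.041,2.612,-0.009]}
{"k":18,"ang":[-0.581,-0.193,-1.153],"dq":[-0.163,0.749,-0.705],"eef":[-0.078,-0.37,0.688],"trq":[4.019,2.558,0.01]}
{"k":19,"ang":[-0.584,-0.178,-1.167],"dq":[-0.209,0.775,-0.699],"eef":[-0.077,-0.363,0.69],"trq":[4.023,2.515,0.027]}
{"k":20,"ang":[-0.589,-0.163,-1.181],"dq":[-0.247,0.793,-0.69],"eef":[-0.077,-0.357,0.692],"trq":[4.047,2.483,0.043]}
{"k":21,"ang":[-0.594,-0.147,-1.195],"dq":[-0.277,0.803,-0.679],"eef":[-0.077,-0.35,0.694],"trq":[4.083,2.457,0.057]}
{"k":22,"ang":[-0.6,-0.131,-1.208],"dq":[-0.299,0.805,-0.667],"eef":[-0.077,-0.344,0.695],"trq":[4.126,2.434,0.071]}
{"k":23,"ang":[-0.606,-0.115,-1.221],"dq":[-0.314,0.801,-0.653],"eef":[-0.077,-0.338,0.696],"trq":[4.17,2.412,0.083]}
{"k":24,"ang":[-0.612,-0.099,-1.234],"dq":[-0.324,0.792,-0.638],"eef":[-0.077,-0.333,0.698],"trq":[4.213,2.39,0.095]}
{"k":25,"ang":[-0.619,-0.083,-1.247],"dq":[-0.329,0.779,-0.623],"eef":[-0.077,-0.328,0.698],"trq":[4.251,2.364,0.106]}
{"k":26,"ang":[-0.625,-0.068,-1.259],"dq":[-0.33,0.764,-0.606],"eef":[-0.077,-0.322,0.699],"trq":[4.282,2.336,0.117]}
{"k":27,"ang":[-0.632,-0.053,-1.271],"dq":[-0.328,0.748,-0.59],"eef":[-0.077,-0.318,0.7],"trq":[4.307,2.303,0.128]}
{"k":28,"ang":[-0.638,-0.038,-1.283],"dq":[-0.325,0.73,-0.574],"eef":[-0.077,-0.313,0.7],"trq":[4.324,2.268,0.138]}
{"k":29,"ang":[-0.645,-0.024,-1.294],"dq":[-0.32,0.713,-0.558],"eef":[-0.077,-0.308,0.701],"trq":[4.336,2.229,0.149]}
{"k":30,"ang":[-0.651,-0.01,-1.305],"dq":[-0.313,0.695,-0.542],"eef":[-0.076,-0.304,0.701],"trq":[4.341,2.187,0.159]}
{"k":31,"ang":[-0.657,0.004,-1.315],"dq":[-0.307,0.677,-0.527],"eef":[-0.076,-0.3,0.701],"trq":[4.341,2.143,0.168]}
{"k":32,"ang":[-0.663,0.017,-1.326],"dq":[-0.299,0.66,-0.512],"eef":[-0.076,-0.296,0.701],"trq":[4.338,2.098,0.178]}
{"k":33,"ang":[-0.669,0.03,-1.336],"dq":[-0.292,0.643,-0.497],"eef":[-0.076,-0.292,0.701],"trq":[4.331,2.051,0.187]}
{"k":34,"ang":[-0.675,0.043,-1.346],"dq":[-0.285,0.626,-0.483],"eef":[-0.076,-0.288,0.701],"trq":[4.321,2.004,0.196]}
{"k":35,"ang":[-0.68,0.055,-1.355],"dq":[-0.278,0.611,-0.47],"eef":[-0.076,-0.284,0.701],"trq":[4.309,1.956,0.205]}
{"k":36,"ang":[-0.686,0.067,-1.364],"dq":[-0.271,0.595,-0.457],"eef":[-0.076,-0.28,0.701],"trq":[4.295,1.908,0.213]}
{"k":37,"ang":[-0.691,0.079,-1.373],"dq":[-0.264,0.58,-0.444],"eef":[-0.075,-0.277,0.701],"trq":[4.281,1.861,0.221]}
{"k":38,"ang":[-0.696,0.09,-1.382],"dq":[-0.257,0.566,-0.432],"eef":[-0.075,-0.273,0.701],"trq":[4.266,1.814,0.228]}
{"k":39,"ang":[-0.701,0.102,-1.391],"dq":[-0.251,0.552,-0.42],"eef":[-0.075,-0.27,0.701],"trq":[4.25,1.768,0.236]}
{"k":40,"ang":[-0.706,0.112,-1.399],"dq":[-0.245,0.539,-0.409],"eef":[-0.075,-0.267,0.7],"trq":[4.234,1.723,0.242]}
{"k":41,"ang":[-0.711,0.123,-1.407],"dq":[-0.24,0.526,-0.398],"eef":[-0.075,-0.263,0.7],"trq":[4.218,1.679,0.249]}
{"k":42,"ang":[-0.716,0.133,-1.415],"dq":[-0.234,0.513,-0.387],"eef":[-0.074,-0.26,0.7],"trq":[4.203,1.636,0.255]}
{"k":43,"ang":[-0.72,0.143,-1.422],"dq":[-0.229,0.501,-0.377],"eef":[-0.074,-0.257,0.699],"trq":[4.187,1.593,0.261]}
{"k":44,"ang":[-0.725,0.153,-1.43],"dq":[-0.224,0.489,-0.367],"eef":[-0.074,-0.254,0.699]}
{"summary": "any joint saturated: no"}


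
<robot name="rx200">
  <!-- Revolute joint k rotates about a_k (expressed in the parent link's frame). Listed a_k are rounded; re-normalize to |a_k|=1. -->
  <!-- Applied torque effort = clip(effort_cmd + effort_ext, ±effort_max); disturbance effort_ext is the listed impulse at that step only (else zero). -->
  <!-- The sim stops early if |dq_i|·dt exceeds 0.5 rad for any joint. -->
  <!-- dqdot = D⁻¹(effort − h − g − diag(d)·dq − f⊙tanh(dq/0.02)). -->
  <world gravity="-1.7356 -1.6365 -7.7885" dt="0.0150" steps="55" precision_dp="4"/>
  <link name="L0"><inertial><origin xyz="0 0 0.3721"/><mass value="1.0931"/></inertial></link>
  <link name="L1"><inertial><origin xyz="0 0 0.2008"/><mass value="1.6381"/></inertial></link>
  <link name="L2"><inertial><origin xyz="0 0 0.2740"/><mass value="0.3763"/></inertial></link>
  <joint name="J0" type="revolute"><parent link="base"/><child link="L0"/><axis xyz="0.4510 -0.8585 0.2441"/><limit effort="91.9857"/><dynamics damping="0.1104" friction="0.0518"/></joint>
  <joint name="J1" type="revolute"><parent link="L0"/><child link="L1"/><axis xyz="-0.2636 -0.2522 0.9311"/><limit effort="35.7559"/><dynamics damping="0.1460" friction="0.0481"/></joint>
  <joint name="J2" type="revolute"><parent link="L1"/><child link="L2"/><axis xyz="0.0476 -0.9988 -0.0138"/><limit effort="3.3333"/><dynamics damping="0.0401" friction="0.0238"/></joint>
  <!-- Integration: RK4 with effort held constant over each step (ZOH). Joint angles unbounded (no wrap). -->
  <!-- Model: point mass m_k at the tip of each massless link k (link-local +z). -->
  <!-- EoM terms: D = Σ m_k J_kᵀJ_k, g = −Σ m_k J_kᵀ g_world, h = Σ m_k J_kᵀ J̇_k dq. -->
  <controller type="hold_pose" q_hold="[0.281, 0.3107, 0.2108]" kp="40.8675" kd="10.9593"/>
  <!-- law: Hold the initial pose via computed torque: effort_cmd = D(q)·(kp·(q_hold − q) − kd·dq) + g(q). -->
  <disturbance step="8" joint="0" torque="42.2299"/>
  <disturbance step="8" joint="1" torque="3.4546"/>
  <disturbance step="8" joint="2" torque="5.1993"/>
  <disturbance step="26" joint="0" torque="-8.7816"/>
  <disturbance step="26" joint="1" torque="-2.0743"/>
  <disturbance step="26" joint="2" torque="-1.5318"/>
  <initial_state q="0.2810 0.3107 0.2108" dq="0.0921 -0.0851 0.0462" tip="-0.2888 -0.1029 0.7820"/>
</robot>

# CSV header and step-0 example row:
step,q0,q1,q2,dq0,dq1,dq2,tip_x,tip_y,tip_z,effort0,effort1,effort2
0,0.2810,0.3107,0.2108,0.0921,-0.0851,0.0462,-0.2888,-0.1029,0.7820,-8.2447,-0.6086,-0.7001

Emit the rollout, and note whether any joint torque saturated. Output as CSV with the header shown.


step,q0,q1,q2,dq0,dq1,dq2,tip_x,tip_y,tip_z,effort0,effort1,effort2
1,0.2822,0.3102,0.2112,0.0737,-0.0052,0.0117,-0.2896,-0.1034,0.7816,-8.1469,-0.6083,-0.6880
2,0.2832,0.3104,0.2112,0.0598,-0.0006,0.0081,-0.2903,-0.1039,0.7813,-8.0569,-0.6022,-0.6790
3,0.2840,0.3104,0.2113,0.0480,-0.0041,0.0073,-0.2908,-0.1042,0.7810,-7.9742,-0.5958,-0.6709
4,0.2847,0.3106,0.2113,0.0372,-0.0017,0.0064,-0.2912,-0.1045,0.7808,-7.8985,-0.5906,-0.6638
5,0.2852,0.3106,0.2114,0.0281,-0.0038,0.0064,-0.2916,-0.1047,0.7807,-7.8297,-0.5854,-0.6573
6,0.2855,0.3107,0.2114,0.0201,-0.0025,0.0057,-0.2918,-0.1048,0.7806,-7.7677,-0.5812,-0.6515
7,0.2858,0.3108,0.2114,0.0135,-0.0040,0.0055,-0.2920,-0.1049,0.7805,-7.7127,-0.5770,-0.6463
8,0.2859,0.3109,0.2115,0.0079,-0.0037,0.0046,-0.2921,-0.1050,0.7804,34.5655,2.8810,3.3333
9,0.2910,0.3142,0.2114,0.6671,0.4133,-0.0044,-0.2958,-0.1070,0.7787,-14.8058,-1.1513,-1.3137
10,0.3001,0.3189,0.2116,0.5565,0.2218,0.0232,-0.3022,-0.1108,0.7756,-14.0433,-1.0826,-1.2371
11,0.3077,0.3212,0.2120,0.4577,0.0930,0.0299,-0.3075,-0.1140,0.7731,-13.3401,-1.0198,-1.1651
12,0.3140,0.3219,0.2124,0.3689,0.0157,0.0265,-0.3116,-0.1167,0.7710,-12.6933,-0.9637,-1.0991
13,0.3189,0.3220,0.2128,0.2876,0.0121,0.0100,-0.3148,-0.1188,0.7693,-12.1002,-0.9182,-1.0395
14,0.3227,0.3219,0.2129,0.2162,0.0083,0.0028,-0.3172,-0.1204,0.7681,-11.5577,-0.8769,-0.9869
15,0.3254,0.3219,0.2130,0.1538,0.0056,0.0000,-0.3189,-0.1216,0.7672,-11.0627,-0.8395,-0.9399
16,0.3274,0.3218,0.2130,0.0999,0.0047,-0.0013,-0.3201,-0.1224,0.7665,-10.6124,-0.8058,-0.8978
17,0.3285,0.3217,0.2131,0.0536,0.0043,-0.0020,-0.3209,-0.1229,0.7662,-10.2036,-0.7752,-0.8600
18,0.3290,0.3216,0.2131,0.0143,0.0038,-0.0026,-0.3212,-0.1231,0.7660,-9.8343,-0.7476,-0.8260
19,0.3290,0.3215,0.2131,-0.0176,0.0012,-0.0049,-0.3212,-0.1231,0.7660,-9.5094,-0.7229,-0.7957
20,0.3286,0.3214,0.2131,-0.0436,0.0003,-0.0077,-0.3208,-0.1229,0.7662,-9.2240,-0.7013,-0.7691
21,0.3277,0.3213,0.2130,-0.0651,0.0001,-0.0090,-0.3203,-0.1226,0.7665,-8.9687,-0.6822,-0.7458
22,0.3266,0.3212,0.2129,-0.0826,-0.0001,-0.0095,-0.3196,-0.1221,0.7668,-8.7400,-0.6650,-0.7251
23,0.3253,0.3211,0.2128,-0.0965,-0.0000,-0.0097,-0.3187,-0.1215,0.7673,-8.5359,-0.6498,-0.7069
24,0.3238,0.3209,0.2127,-0.1073,-0.0002,-0.0098,-0.3177,-0.1209,0.7678,-8.3542,-0.6362,-0.6908
25,0.3221,0.3208,0.2126,-0.1154,0.0000,-0.0098,-0.3166,-0.1202,0.7684,-8.1930,-0.6242,-0.6766
26,0.3203,0.3207,0.2125,-0.1211,-0.0002,-0.0098,-0.3155,-0.1194,0.7690,-16.8320,-2.6878,-2.1960
27,0.3184,0.3071,0.2120,-0.1380,-1.7218,-0.0746,-0.3126,-0.1189,0.7705,-6.4292,-0.2668,-0.3921
28,0.3162,0.2866,0.2102,-0.1590,-1.0555,-0.1544,-0.3083,-0.1185,0.7726,-6.4692,-0.3140,-0.4080
29,0.3137,0.2742,0.2077,-0.1670,-0.6215,-0.1816,-0.3047,-0.1176,0.7744,-6.5126,-0.3496,-0.4254
30,0.3112,0.2671,0.2049,-0.1676,-0.3357,-0.1788,-0.3016,-0.1166,0.7760,-6.5576,-0.3773,-0.4428
31,0.3087,0.2635,0.2024,-0.1640,-0.1462,-0.1597,-0.2991,-0.1154,0.7773,-6.6032,-0.3995,-0.4597
32,0.3063,0.2623,0.2002,-0.1576,-0.0232,-0.1320,-0.2969,-0.1143,0.7785,-6.6487,-0.4174,-0.4756
33,0.3040,0.2623,0.1985,-0.1472,-0.0021,-0.0845,-0.2951,-0.1132,0.7794,-6.6937,-0.4256,-0.4905
34,0.3019,0.2625,0.1975,-0.1364,0.0021,-0.0411,-0.2935,-0.1122,0.7802,-6.7380,-0.4319,-0.5042
35,0.2999,0.2625,0.1972,-0.1255,0.0011,-0.0073,-0.2922,-0.1113,0.7808,-6.7813,-0.4369,-0.5160
36,0.2981,0.2627,0.1971,-0.1142,0.0047,0.0071,-0.2910,-0.1105,0.7814,-6.8233,-0.4415,-0.5241
37,0.2965,0.2628,0.1973,-0.1029,0.0049,0.0120,-0.2900,-0.1098,0.7818,-6.8640,-0.4449,-0.5298
38,0.2950,0.2630,0.1974,-0.0922,0.0055,0.0138,-0.2891,-0.1092,0.7822,-6.9033,-0.4482,-0.5346
39,0.2937,0.2631,0.1976,-0.0823,0.0054,0.0145,-0.2883,-0.1087,0.7826,-6.9409,-0.4511,-0.5390
40,0.2926,0.2633,0.1978,-0.0733,0.0055,0.0147,-0.2876,-0.1082,0.7829,-6.9769,-0.4540,-0.5431
41,0.2915,0.2634,0.1980,-0.0650,0.0055,0.0148,-0.2870,-0.1078,0.7832,-7.0111,-0.4567,-0.5470
42,0.2906,0.2636,0.1982,-0.0574,0.0054,0.0147,-0.2865,-0.1074,0.7834,-7.0435,-0.4592,-0.5506
43,0.2898,0.2637,0.1984,-0.0506,0.0054,0.0146,-0.2860,-0.1071,0.7836,-7.0741,-0.4617,-0.5540
44,0.2891,0.2639,0.1986,-0.0444,0.0054,0.0146,-0.2856,-0.1068,0.7838,-7.1029,-0.4640,-0.5572
45,0.2884,0.2640,0.1987,-0.0388,0.0054,0.0145,-0.2853,-0.1065,0.7839,-7.1298,-0.4661,-0.5602
46,0.2879,0.2642,0.1989,-0.0338,0.0054,0.0144,-0.2850,-0.1063,0.7841,-7.1548,-0.4682,-0.5630
47,0.2874,0.2643,0.1991,-0.0293,0.0054,0.0144,-0.2847,-0.1061,0.7842,-7.1779,-0.4701,-0.5655
48,0.2870,0.2645,0.1993,-0.0253,0.0054,0.0144,-0.2845,-0.1059,0.7843,-7.1991,-0.4719,-0.5679
49,0.2866,0.2646,0.1995,-0.0218,0.0054,0.0144,-0.2844,-0.1058,0.7843,-7.2184,-0.4735,-0.5702
50,0.2863,0.2648,0.1997,-0.0187,0.0055,0.0144,-0.2842,-0.1057,0.7844,-7.2358,-0.4750,-0.5722
51,0.2861,0.2649,0.1999,-0.0160,0.0055,0.0145,-0.2841,-0.1056,0.7844,-7.2513,-0.4764,-0.5740
52,0.2859,0.2651,0.2001,-0.0137,0.0056,0.0146,-0.2840,-0.1055,0.7845,-7.2650,-0.4777,-0.5757
53,0.2857,0.2653,0.2003,-0.0117,0.0057,0.0147,-0.2840,-0.1054,0.7845,-7.2771,-0.4789,-0.5773
54,0.2855,0.2654,0.2004,-0.0100,0.0057,0.0148,-0.2839,-0.1054,0.7845,-7.2877,-0.4799,-0.5786
55,0.2854,0.2656,0.2006,-0.0085,0.0058,0.0149,-0.2839,-0.1053,0.7845,,,
# any joint saturated: yes


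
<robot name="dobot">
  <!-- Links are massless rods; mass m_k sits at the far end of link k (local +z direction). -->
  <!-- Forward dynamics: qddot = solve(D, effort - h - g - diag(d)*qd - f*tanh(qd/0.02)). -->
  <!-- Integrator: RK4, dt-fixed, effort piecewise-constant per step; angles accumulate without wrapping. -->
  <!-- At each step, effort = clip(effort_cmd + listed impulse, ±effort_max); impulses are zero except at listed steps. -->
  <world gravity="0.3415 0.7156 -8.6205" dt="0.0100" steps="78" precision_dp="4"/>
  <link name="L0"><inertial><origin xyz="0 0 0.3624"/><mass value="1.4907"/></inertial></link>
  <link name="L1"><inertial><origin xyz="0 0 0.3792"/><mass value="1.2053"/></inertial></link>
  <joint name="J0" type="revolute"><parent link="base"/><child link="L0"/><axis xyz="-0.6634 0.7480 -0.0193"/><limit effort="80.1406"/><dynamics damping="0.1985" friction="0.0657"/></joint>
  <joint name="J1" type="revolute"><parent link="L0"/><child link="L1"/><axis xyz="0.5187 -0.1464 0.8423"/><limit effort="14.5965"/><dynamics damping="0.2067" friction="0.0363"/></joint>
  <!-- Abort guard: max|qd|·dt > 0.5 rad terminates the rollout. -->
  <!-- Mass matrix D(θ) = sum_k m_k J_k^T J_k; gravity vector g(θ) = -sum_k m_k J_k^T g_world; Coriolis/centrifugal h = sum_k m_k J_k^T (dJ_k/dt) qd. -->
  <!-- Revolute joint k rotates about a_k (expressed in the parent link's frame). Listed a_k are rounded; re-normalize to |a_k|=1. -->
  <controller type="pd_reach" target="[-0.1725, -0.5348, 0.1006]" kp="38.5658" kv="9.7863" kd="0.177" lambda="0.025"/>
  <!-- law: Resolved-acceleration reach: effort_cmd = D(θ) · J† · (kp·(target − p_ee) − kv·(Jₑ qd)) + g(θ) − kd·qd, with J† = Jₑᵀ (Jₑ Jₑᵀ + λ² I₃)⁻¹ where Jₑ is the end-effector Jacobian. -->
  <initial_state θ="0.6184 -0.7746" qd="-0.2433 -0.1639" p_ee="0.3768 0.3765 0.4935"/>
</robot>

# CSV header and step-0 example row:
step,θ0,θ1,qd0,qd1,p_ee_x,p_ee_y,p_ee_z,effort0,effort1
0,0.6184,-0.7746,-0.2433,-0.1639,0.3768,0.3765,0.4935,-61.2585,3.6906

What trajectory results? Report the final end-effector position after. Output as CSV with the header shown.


step,θ0,θ1,qd0,qd1,p_ee_x,p_ee_y,p_ee_z,effort0,effort1
1,0.6062,-0.8076,-2.1394,-6.2136,0.3755,0.3742,0.4942,-53.8371,4.3014
2,0.5787,-0.8867,-3.3301,-9.4131,0.3733,0.3687,0.4952,-42.6844,4.0427
3,0.5425,-0.9859,-3.8879,-10.3182,0.3706,0.3599,0.4973,-32.3132,3.3431
4,0.5027,-1.0877,-4.0645,-10.0209,0.3676,0.3482,0.5008,-24.8124,2.5648
5,0.4620,-1.1845,-4.0778,-9.3468,0.3642,0.3346,0.5056,-19.6897,1.8810
6,0.4214,-1.2744,-4.0336,-8.6476,0.3603,0.3196,0.5114,-16.1123,1.3299
7,0.3814,-1.3577,-3.9721,-8.0279,0.3560,0.3035,0.5179,-13.5122,0.8996
8,0.3421,-1.4353,-3.9074,-7.5033,0.3511,0.2868,0.5248,-11.5474,0.5675
9,0.3033,-1.5080,-3.8439,-7.0638,0.3457,0.2695,0.5320,-10.0108,0.3124
10,0.2652,-1.5768,-3.7831,-6.6939,0.3400,0.2517,0.5392,-8.7722,0.1173
11,0.2277,-1.6421,-3.7250,-6.3795,0.3338,0.2336,0.5463,-7.7462,-0.0309
12,0.1907,-1.7045,-3.6695,-6.1089,0.3272,0.2151,0.5533,-6.8750,-0.1422
13,0.1543,-1.7644,-3.6163,-5.8729,0.3202,0.1964,0.5600,-6.1179,-0.2243
14,0.1184,-1.8221,-3.5654,-5.6641,0.3129,0.1775,0.5664,-5.4459,-0.2829
15,0.0830,-1.8777,-3.5165,-5.4770,0.3053,0.1584,0.5725,-4.8377,-0.3223
16,0.0481,-1.9317,-3.4695,-5.3070,0.2973,0.1392,0.5781,-4.2773,-0.3460
17,0.0136,-1.9839,-3.4243,-5.1506,0.2890,0.1198,0.5832,-3.7531,-0.3565
18,-0.0204,-2.0347,-3.3809,-5.0051,0.2805,0.1004,0.5879,-3.2561,-0.3561
19,-0.0540,-2.0840,-3.3391,-4.8681,0.2717,0.0810,0.5921,-2.7794,-0.3461
20,-0.0872,-2.1321,-3.2990,-4.7378,0.2626,0.0615,0.5957,-2.3180,-0.3281
21,-0.1200,-2.1788,-3.2603,-4.6128,0.2533,0.0421,0.5988,-1.8681,-0.3029
22,-0.1524,-2.2243,-3.2232,-4.4917,0.2438,0.0228,0.6014,-1.4267,-0.2715
23,-0.1844,-2.2686,-3.1874,-4.3737,0.2340,0.0035,0.6034,-0.9918,-0.2345
24,-0.2161,-2.3118,-3.1530,-4.2580,0.2241,-0.0157,0.6048,-0.5620,-0.1926
25,-0.2475,-2.3538,-3.1199,-4.1438,0.2140,-0.0347,0.6057,-0.1361,-0.1463
26,-0.2785,-2.3947,-3.0879,-4.0306,0.2037,-0.0535,0.6059,0.2864,-0.0961
27,-0.3092,-2.4344,-3.0571,-3.9180,0.1933,-0.0722,0.6057,0.7059,-0.0424
28,-0.3396,-2.4730,-3.0273,-3.8057,0.1828,-0.0906,0.6049,1.1224,0.0144
29,-0.3698,-2.5105,-2.9983,-3.6936,0.1722,-0.1088,0.6035,1.5358,0.0739
30,-0.3996,-2.5469,-2.9702,-3.5813,0.1615,-0.1267,0.6015,1.9460,0.1358
31,-0.4292,-2.5821,-2.9428,-3.4689,0.1507,-0.1444,0.5991,2.3525,0.1997
32,-0.4584,-2.6162,-2.9160,-3.3563,0.1399,-0.1617,0.5961,2.7549,0.2655
33,-0.4875,-2.6492,-2.8897,-3.2436,0.1291,-0.1787,0.5926,3.1527,0.3326
34,-0.5162,-2.6811,-2.8638,-3.1309,0.1183,-0.1953,0.5886,3.5455,0.4010
35,-0.5447,-2.7118,-2.8380,-3.0183,0.1076,-0.2116,0.5841,3.9327,0.4702
36,-0.5730,-2.7414,-2.8124,-2.9060,0.0969,-0.2275,0.5792,4.3136,0.5401
37,-0.6010,-2.7699,-2.7867,-2.7942,0.0862,-0.2430,0.5738,4.6878,0.6103
38,-0.6287,-2.7973,-2.7609,-2.6831,0.0757,-0.2581,0.5680,5.0548,0.6808
39,-0.6562,-2.8236,-2.7348,-2.5731,0.0652,-0.2728,0.5618,5.4140,0.7511
40,-0.6834,-2.8488,-2.7083,-2.4643,0.0549,-0.2871,0.5552,5.7649,0.8212
41,-0.7103,-2.8729,-2.6813,-2.3570,0.0448,-0.3010,0.5482,6.1071,0.8908
42,-0.7370,-2.8959,-2.6537,-2.2515,0.0348,-0.3144,0.5409,6.4403,0.9598
43,-0.7634,-2.9179,-2.6253,-2.1481,0.0250,-0.3275,0.5333,6.7639,1.0279
44,-0.7895,-2.9389,-2.5961,-2.0468,0.0154,-0.3400,0.5254,7.0778,1.0950
45,-0.8153,-2.9588,-2.5660,-1.9481,0.0060,-0.3522,0.5173,7.3816,1.1610
46,-0.8408,-2.9778,-2.5350,-1.8519,-0.0031,-0.3639,0.5088,7.6751,1.2256
47,-0.8660,-2.9959,-2.5030,-1.7586,-0.0120,-0.3752,0.5002,7.9580,1.2888
48,-0.8909,-3.0130,-2.4699,-1.6682,-0.0207,-0.3860,0.4914,8.2302,1.3504
49,-0.9154,-3.0292,-2.4358,-1.5808,-0.0291,-0.3965,0.4824,8.4916,1.4102
50,-0.9396,-3.0446,-2.4006,-1.4965,-0.0372,-0.4065,0.4733,8.7421,1.4683
51,-0.9634,-3.0592,-2.3644,-1.4154,-0.0451,-0.4161,0.4641,8.9816,1.5244
52,-0.9868,-3.0729,-2.3271,-1.3374,-0.0527,-0.4253,0.4548,9.2101,1.5786
53,-1.0099,-3.0859,-2.2887,-1.2626,-0.0600,-0.4341,0.4454,9.4276,1.6306
54,-1.0326,-3.0982,-2.2494,-1.1910,-0.0671,-0.4425,0.4359,9.6341,1.6804
55,-1.0549,-3.1098,-2.2091,-1.1225,-0.0739,-0.4506,0.4264,9.8296,1.7281
56,-1.0768,-3.1206,-2.1679,-1.0571,-0.0804,-0.4582,0.4170,10.0143,1.7734
57,-1.0983,-3.1309,-2.1259,-0.9947,-0.0866,-0.4656,0.4075,10.1881,1.8165
58,-1.1193,-3.1405,-2.0831,-0.9353,-0.0925,-0.4725,0.3981,10.3514,1.8572
59,-1.1399,-3.1496,-2.0396,-0.8787,-0.0982,-0.4791,0.3887,10.5042,1.8956
60,-1.1601,-3.1581,-1.9954,-0.8249,-0.1037,-0.4854,0.3794,10.6466,1.9315
61,-1.1798,-3.1661,-1.9507,-0.7738,-0.1088,-0.4914,0.3702,10.7788,1.9652
62,-1.1991,-3.1736,-1.9054,-0.7253,-0.1137,-0.4970,0.3610,10.9012,1.9965
63,-1.2179,-3.1806,-1.8598,-0.6794,-0.1184,-0.5024,0.3520,11.0138,2.0255
64,-1.2363,-3.1872,-1.8138,-0.6358,-0.1228,-0.5075,0.3432,11.1169,2.0522
65,-1.2542,-3.1933,-1.7675,-0.5946,-0.1270,-0.5123,0.3344,11.2108,2.0767
66,-1.2716,-3.1991,-1.7211,-0.5556,-0.1310,-0.5168,0.3258,11.2957,2.0989
67,-1.2886,-3.2045,-1.6746,-0.5188,-0.1348,-0.5211,0.3174,11.3720,2.1191
68,-1.3051,-3.2095,-1.6280,-0.4840,-0.1383,-0.5251,0.3091,11.4400,2.1371
69,-1.3212,-3.2141,-1.5815,-0.4511,-0.1417,-0.5289,0.3011,11.4998,2.1532
70,-1.3367,-3.2185,-1.5351,-0.4202,-0.1449,-0.5325,0.2932,11.5520,2.1673
71,-1.3519,-3.2225,-1.4890,-0.3910,-0.1478,-0.5359,0.2855,11.5967,2.1795
72,-1.3665,-3.2263,-1.4431,-0.3635,-0.1507,-0.5391,0.2779,11.6344,2.1900
73,-1.3807,-3.2298,-1.3975,-0.3376,-0.1533,-0.5421,0.2706,11.6653,2.1988
74,-1.3945,-3.2331,-1.3523,-0.3132,-0.1558,-0.5449,0.2635,11.6899,2.2059
75,-1.4078,-3.2361,-1.3076,-0.2903,-0.1581,-0.5475,0.2566,11.7084,2.2115
76,-1.4206,-3.2389,-1.2634,-0.2687,-0.1603,-0.5500,0.2499,11.7212,2.2157
77,-1.4330,-3.2415,-1.2198,-0.2485,-0.1624,-0.5523,0.2434,11.7287,2.2185
78,-1.4450,-3.2439,-1.1768,-0.2295,-0.1643,-0.5545,0.2371,,
# final p_ee position (m): -0.1643 -0.5545 0.2371


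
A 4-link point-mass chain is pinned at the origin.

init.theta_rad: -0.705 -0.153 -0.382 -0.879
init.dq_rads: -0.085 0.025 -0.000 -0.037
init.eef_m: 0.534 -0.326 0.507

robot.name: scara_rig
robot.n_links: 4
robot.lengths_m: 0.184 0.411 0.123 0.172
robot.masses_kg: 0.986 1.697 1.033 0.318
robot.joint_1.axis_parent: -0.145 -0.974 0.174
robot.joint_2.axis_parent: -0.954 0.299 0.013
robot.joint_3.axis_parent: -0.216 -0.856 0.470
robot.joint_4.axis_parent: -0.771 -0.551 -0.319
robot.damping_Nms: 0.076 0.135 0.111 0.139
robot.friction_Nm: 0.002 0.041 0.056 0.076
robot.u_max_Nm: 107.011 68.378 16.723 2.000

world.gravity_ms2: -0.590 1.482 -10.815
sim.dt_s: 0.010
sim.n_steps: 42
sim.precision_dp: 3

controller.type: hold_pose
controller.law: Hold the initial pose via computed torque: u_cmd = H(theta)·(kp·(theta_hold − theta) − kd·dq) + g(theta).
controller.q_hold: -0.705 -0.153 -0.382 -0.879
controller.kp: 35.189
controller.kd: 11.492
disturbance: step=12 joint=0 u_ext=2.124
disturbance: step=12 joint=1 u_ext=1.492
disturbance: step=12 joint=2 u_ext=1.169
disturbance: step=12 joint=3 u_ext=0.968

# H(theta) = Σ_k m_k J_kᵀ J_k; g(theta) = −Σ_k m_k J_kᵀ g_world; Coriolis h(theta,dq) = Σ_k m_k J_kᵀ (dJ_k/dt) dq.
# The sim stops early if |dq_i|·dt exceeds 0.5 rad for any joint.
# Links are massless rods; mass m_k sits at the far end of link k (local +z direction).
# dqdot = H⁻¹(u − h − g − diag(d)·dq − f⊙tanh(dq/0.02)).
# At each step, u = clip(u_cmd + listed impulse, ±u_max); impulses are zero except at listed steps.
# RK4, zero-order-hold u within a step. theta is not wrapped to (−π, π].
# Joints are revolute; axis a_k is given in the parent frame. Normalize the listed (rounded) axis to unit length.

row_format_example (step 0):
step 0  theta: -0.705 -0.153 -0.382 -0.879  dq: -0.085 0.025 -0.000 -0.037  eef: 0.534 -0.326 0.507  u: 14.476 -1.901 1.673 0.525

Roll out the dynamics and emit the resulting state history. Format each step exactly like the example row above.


step 1  theta: -0.706 -0.153 -0.382 -0.879  dq: -0.077 0.021 0.019 -0.053  eef: 0.534 -0.326 0.507  u: 14.383 -1.877 1.663 0.524
step 2  theta: -0.706 -0.153 -0.382 -0.879  dq: -0.068 0.018 0.025 -0.055  eef: 0.535 -0.326 0.506  u: 14.297 -1.854 1.655 0.522
step 3  theta: -0.707 -0.152 -0.382 -0.879  dq: -0.060 0.015 0.028 -0.054  eef: 0.535 -0.326 0.506  u: 14.216 -1.834 1.648 0.521
step 4  theta: -0.708 -0.152 -0.383 -0.879  dq: -0.053 0.013 0.030 -0.053  eef: 0.535 -0.326 0.506  u: 14.142 -1.815 1.641 0.519
step 5  theta: -0.708 -0.152 -0.383 -0.879  dq: -0.046 0.010 0.032 -0.053  eef: 0.536 -0.326 0.505  u: 14.072 -1.797 1.635 0.518
step 6  theta: -0.709 -0.152 -0.383 -0.879  dq: -0.040 0.009 0.033 -0.052  eef: 0.536 -0.326 0.505  u: 14.007 -1.781 1.630 0.517
step 7  theta: -0.709 -0.152 -0.383 -0.879  dq: -0.035 0.007 0.033 -0.051  eef: 0.536 -0.326 0.505  u: 13.947 -1.766 1.625 0.516
step 8  theta: -0.709 -0.152 -0.383 -0.878  dq: -0.030 0.005 0.034 -0.051  eef: 0.536 -0.326 0.505  u: 13.892 -1.753 1.620 0.515
step 9  theta: -0.709 -0.152 -0.383 -0.878  dq: -0.025 0.004 0.034 -0.051  eef: 0.536 -0.326 0.505  u: 13.840 -1.741 1.616 0.514
step 10  theta: -0.710 -0.152 -0.383 -0.878  dq: -0.021 0.003 0.034 -0.051  eef: 0.536 -0.326 0.504  u: 13.791 -1.729 1.612 0.514
step 11  theta: -0.710 -0.152 -0.383 -0.878  dq: -0.017 0.002 0.034 -0.050  eef: 0.536 -0.326 0.504  u: 13.747 -1.719 1.608 0.513
step 12  theta: -0.710 -0.152 -0.383 -0.878  dq: -0.014 0.001 0.035 -0.050  eef: 0.537 -0.326 0.504  u: 15.829 -0.218 2.774 1.480
step 13  theta: -0.710 -0.152 -0.382 -0.873  dq: -0.017 -0.000 0.150 0.837  eef: 0.537 -0.326 0.505  u: 13.420 -1.877 1.469 0.412
step 14  theta: -0.710 -0.152 -0.380 -0.867  dq: -0.018 0.001 0.245 0.422  eef: 0.537 -0.326 0.506  u: 13.407 -1.857 1.487 0.438
step 15  theta: -0.710 -0.152 -0.378 -0.864  dq: -0.015 0.002 0.260 0.177  eef: 0.538 -0.326 0.507  u: 13.395 -1.838 1.503 0.458
step 16  theta: -0.711 -0.152 -0.375 -0.863  dq: -0.010 0.004 0.235 0.033  eef: 0.538 -0.326 0.508  u: 13.383 -1.820 1.517 0.472
step 17  theta: -0.711 -0.152 -0.373 -0.863  dq: 0.000 0.006 0.117 0.097  eef: 0.538 -0.325 0.508  u: 13.372 -1.802 1.530 0.477
step 18  theta: -0.711 -0.152 -0.372 -0.863  dq: 0.005 0.007 0.073 0.047  eef: 0.538 -0.325 0.508  u: 13.361 -1.786 1.541 0.486
step 19  theta: -0.711 -0.151 -0.371 -0.863  dq: 0.009 0.006 0.027 0.063  eef: 0.538 -0.325 0.508  u: 13.351 -1.770 1.546 0.488
step 20  theta: -0.710 -0.151 -0.371 -0.863  dq: 0.012 0.006 0.001 0.059  eef: 0.538 -0.325 0.509  u: 13.341 -1.755 1.551 0.491
step 21  theta: -0.710 -0.151 -0.371 -0.863  dq: 0.013 0.005 -0.018 0.061  eef: 0.538 -0.325 0.509  u: 13.332 -1.742 1.554 0.493
step 22  theta: -0.710 -0.151 -0.371 -0.863  dq: 0.014 0.004 -0.026 0.055  eef: 0.538 -0.325 0.509  u: 13.324 -1.730 1.555 0.494
step 23  theta: -0.710 -0.151 -0.371 -0.863  dq: 0.015 0.003 -0.032 0.050  eef: 0.538 -0.325 0.509  u: 13.316 -1.718 1.557 0.495
step 24  theta: -0.710 -0.151 -0.370 -0.863  dq: 0.015 0.002 -0.036 0.045  eef: 0.538 -0.325 0.509  u: 13.309 -1.708 1.558 0.496
step 25  theta: -0.710 -0.151 -0.370 -0.863  dq: 0.015 0.001 -0.040 0.042  eef: 0.538 -0.325 0.509  u: 13.302 -1.699 1.559 0.497
step 26  theta: -0.710 -0.151 -0.371 -0.863  dq: 0.015 0.000 -0.044 0.040  eef: 0.538 -0.325 0.509  u: 13.296 -1.690 1.559 0.498
step 27  theta: -0.710 -0.151 -0.371 -0.863  dq: 0.016 -0.000 -0.047 0.038  eef: 0.538 -0.325 0.509  u: 13.290 -1.683 1.560 0.498
step 28  theta: -0.709 -0.151 -0.371 -0.864  dq: 0.016 -0.001 -0.049 0.037  eef: 0.538 -0.325 0.509  u: 13.285 -1.676 1.561 0.499
step 29  theta: -0.709 -0.151 -0.371 -0.864  dq: 0.015 -0.001 -0.051 0.036  eef: 0.538 -0.325 0.509  u: 13.280 -1.669 1.561 0.499
step 30  theta: -0.709 -0.151 -0.371 -0.864  dq: 0.015 -0.002 -0.053 0.035  eef: 0.538 -0.325 0.509  u: 13.276 -1.663 1.562 0.500
step 31  theta: -0.709 -0.151 -0.371 -0.864  dq: 0.015 -0.002 -0.054 0.035  eef: 0.537 -0.325 0.509  u: 13.272 -1.658 1.562 0.500
step 32  theta: -0.709 -0.151 -0.371 -0.865  dq: 0.015 -0.002 -0.055 0.035  eef: 0.537 -0.325 0.509  u: 13.268 -1.653 1.563 0.501
step 33  theta: -0.709 -0.151 -0.371 -0.865  dq: 0.015 -0.003 -0.056 0.034  eef: 0.537 -0.325 0.509  u: 13.264 -1.648 1.563 0.501
step 34  theta: -0.709 -0.151 -0.372 -0.865  dq: 0.015 -0.003 -0.056 0.034  eef: 0.537 -0.325 0.509  u: 13.261 -1.644 1.563 0.501
step 35  theta: -0.709 -0.152 -0.372 -0.865  dq: 0.014 -0.003 -0.056 0.034  eef: 0.537 -0.325 0.509  u: 13.258 -1.640 1.564 0.501
step 36  theta: -0.708 -0.152 -0.372 -0.866  dq: 0.014 -0.003 -0.056 0.034  eef: 0.537 -0.325 0.509  u: 13.255 -1.637 1.564 0.502
step 37  theta: -0.708 -0.152 -0.372 -0.866  dq: 0.014 -0.003 -0.057 0.034  eef: 0.537 -0.325 0.509  u: 13.253 -1.634 1.564 0.502
step 38  theta: -0.708 -0.152 -0.372 -0.866  dq: 0.014 -0.003 -0.056 0.034  eef: 0.537 -0.325 0.509  u: 13.251 -1.631 1.564 0.502
step 39  theta: -0.708 -0.152 -0.372 -0.866  dq: 0.013 -0.003 -0.056 0.034  eef: 0.537 -0.325 0.509  u: 13.249 -1.628 1.565 0.502
step 40  theta: -0.708 -0.152 -0.373 -0.867  dq: 0.013 -0.003 -0.056 0.034  eef: 0.537 -0.325 0.509  u: 13.247 -1.625 1.565 0.502
step 41  theta: -0.708 -0.152 -0.373 -0.867  dq: 0.013 -0.003 -0.056 0.035  eef: 0.537 -0.325 0.509  u: 13.245 -1.623 1.565 0.502
step 42  theta: -0.708 -0.152 -0.373 -0.867  dq: 0.012 -0.003 -0.056 0.035  eef: 0.537 -0.325 0.509
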